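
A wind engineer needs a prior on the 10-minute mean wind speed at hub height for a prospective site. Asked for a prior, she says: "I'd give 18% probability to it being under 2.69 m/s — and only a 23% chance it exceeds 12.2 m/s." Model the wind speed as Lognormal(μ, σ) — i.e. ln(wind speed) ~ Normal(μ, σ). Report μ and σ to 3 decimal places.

If T ~ Lognormal(μ,σ) then ln T ~ Normal(μ,σ), so the p-quantile of ln T is μ + z_p·σ.
ln(2.69) = 0.9895 and ln(12.2) = 2.501; z_{0.18} = -0.9154, z_{0.77} = 0.7388.
σ = (2.501 − 0.9895)/(0.7388 − (-0.9154)) = 0.914.
μ = 0.9895 − (-0.9154)·0.914 = 1.826.

μ ≈ 1.826, σ ≈ 0.914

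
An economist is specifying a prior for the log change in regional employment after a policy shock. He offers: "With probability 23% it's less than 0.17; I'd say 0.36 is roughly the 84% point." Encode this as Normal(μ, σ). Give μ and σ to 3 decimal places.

For Normal(μ,σ), the p-quantile is μ + z_p·σ. Here z_{0.23} = -0.7388, z_{0.84} = 0.9945.
So 0.17 = μ − 0.7388σ and 0.36 = μ + 0.9945σ.
Subtracting: σ = (0.36 − 0.17)/(0.9945 − (-0.7388)) = 0.110.
Then μ = 0.17 − (-0.7388)·0.110 = 0.251.

μ = 0.251, σ = 0.110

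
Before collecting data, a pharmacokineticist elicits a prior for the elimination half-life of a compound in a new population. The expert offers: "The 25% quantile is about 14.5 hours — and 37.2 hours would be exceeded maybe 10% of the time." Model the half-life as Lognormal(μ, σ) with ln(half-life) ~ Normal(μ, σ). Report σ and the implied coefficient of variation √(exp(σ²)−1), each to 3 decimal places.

If T ~ Lognormal(μ,σ) then ln T ~ Normal(μ,σ), so the p-quantile of ln T is μ + z_p·σ.
ln(14.5) = 2.674 and ln(37.2) = 3.616; z_{0.25} = -0.6745, z_{0.9} = 1.282.
σ = (3.616 − 2.674)/(1.282 − (-0.6745)) = 0.482.
μ = 2.674 − (-0.6745)·0.482 = 2.999.
CV = √(exp(σ²)−1) = √(exp(0.2320)−1) = 0.511.

σ ≈ 0.482, CV ≈ 0.511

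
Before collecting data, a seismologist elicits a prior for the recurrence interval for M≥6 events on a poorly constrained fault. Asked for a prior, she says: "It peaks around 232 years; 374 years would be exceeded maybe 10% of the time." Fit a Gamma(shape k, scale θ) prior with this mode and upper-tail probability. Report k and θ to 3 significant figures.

k ≈ 9.25, θ ≈ 28.1

Gamma(k,θ) with k>1 has mode (k−1)θ, so θ = 232/(k−1).
Need P(X < 374) = 0.9 with θ tied to k this way. Start at k = 2, θ = 232: P(X<374) ≈ 0.479.
Too low — raise k to concentrate. Iterating converges to k ≈ 9.25.
Then θ = 232/(9.25−1) ≈ 28.1.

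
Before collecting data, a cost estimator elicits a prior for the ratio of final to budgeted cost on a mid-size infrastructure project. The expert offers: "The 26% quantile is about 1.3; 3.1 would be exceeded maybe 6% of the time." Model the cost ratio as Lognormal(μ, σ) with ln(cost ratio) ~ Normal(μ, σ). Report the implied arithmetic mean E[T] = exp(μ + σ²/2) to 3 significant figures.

E[T] ≈ 1.81

If T ~ Lognormal(μ,σ) then ln T ~ Normal(μ,σ), so the p-quantile of ln T is μ + z_p·σ.
ln(1.3) = 0.2624 and ln(3.1) = 1.131; z_{0.26} = -0.6433, z_{0.94} = 1.555.
σ = (1.131 − 0.2624)/(1.555 − (-0.6433)) = 0.395.
μ = 0.2624 − (-0.6433)·0.395 = 0.517.
E[T] = exp(μ + σ²/2) = exp(0.517 + 0.0782) = 1.81.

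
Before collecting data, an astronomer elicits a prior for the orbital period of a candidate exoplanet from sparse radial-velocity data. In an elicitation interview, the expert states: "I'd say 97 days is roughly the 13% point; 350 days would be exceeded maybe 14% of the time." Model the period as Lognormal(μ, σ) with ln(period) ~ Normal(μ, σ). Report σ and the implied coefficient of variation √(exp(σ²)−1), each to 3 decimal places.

σ ≈ 0.582, CV ≈ 0.634

If T ~ Lognormal(μ,σ) then ln T ~ Normal(μ,σ), so the p-quantile of ln T is μ + z_p·σ.
ln(97) = 4.575 and ln(350) = 5.858; z_{0.13} = -1.126, z_{0.86} = 1.08.
σ = (5.858 − 4.575)/(1.08 − (-1.126)) = 0.582.
μ = 4.575 − (-1.126)·0.582 = 5.230.
CV = √(exp(σ²)−1) = √(exp(0.3382)−1) = 0.634.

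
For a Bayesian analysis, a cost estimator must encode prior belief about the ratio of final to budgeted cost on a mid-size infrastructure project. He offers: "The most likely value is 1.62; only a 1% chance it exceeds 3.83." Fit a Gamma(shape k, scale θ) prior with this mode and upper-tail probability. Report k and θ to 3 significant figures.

Gamma(k,θ) with k>1 has mode (k−1)θ, so θ = 1.62/(k−1).
Need P(X < 3.83) = 0.99 with θ tied to k this way. Start at k = 2, θ = 1.62: P(X<3.83) ≈ 0.684.
Too low — raise k to concentrate. Iterating converges to k ≈ 7.42.
Then θ = 1.62/(7.42−1) ≈ 0.252.

k ≈ 7.42, θ ≈ 0.252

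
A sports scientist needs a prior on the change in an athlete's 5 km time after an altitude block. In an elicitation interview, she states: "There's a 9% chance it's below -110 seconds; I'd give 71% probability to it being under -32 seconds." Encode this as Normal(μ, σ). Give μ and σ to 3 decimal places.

μ = -54.788, σ = 41.180

The p-quantile of Normal(μ,σ) is μ + z_p·σ, with z_{0.09} = -1.341 and z_{0.71} = 0.5534.
Eliminate σ: μ = (z₂·x₁ − z₁·x₂)/(z₂ − z₁) = (0.5534·-110 − (-1.341)·-32)/1.894 = -54.788.
Then σ = (x₂ − x₁)/(z₂ − z₁) = (-32 − -110)/1.894 = 41.180.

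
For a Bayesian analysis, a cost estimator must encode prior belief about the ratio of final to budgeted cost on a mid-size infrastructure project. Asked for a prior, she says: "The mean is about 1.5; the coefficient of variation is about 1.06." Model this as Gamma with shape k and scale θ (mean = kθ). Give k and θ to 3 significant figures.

k ≈ 0.89, θ ≈ 1.69

For Gamma(k, scale θ): mean = kθ, variance = kθ², so CV = 1/√k.
CV = 1.06, hence k = 1/CV² = 0.89.
Then θ = mean/k = 1.5/0.89 = 1.69.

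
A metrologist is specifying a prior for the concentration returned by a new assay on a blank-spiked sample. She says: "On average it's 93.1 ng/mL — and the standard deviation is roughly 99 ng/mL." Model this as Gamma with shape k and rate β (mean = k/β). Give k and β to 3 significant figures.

k ≈ 0.884, β ≈ 0.0095

For Gamma(k, rate β): mean = k/β, variance = k/β², so CV = 1/√k.
CV = SD/mean = 99/93.1 = 1.063, hence k = 1/CV² = 0.884.
Then β = k/mean = 0.884/93.1 = 0.0095.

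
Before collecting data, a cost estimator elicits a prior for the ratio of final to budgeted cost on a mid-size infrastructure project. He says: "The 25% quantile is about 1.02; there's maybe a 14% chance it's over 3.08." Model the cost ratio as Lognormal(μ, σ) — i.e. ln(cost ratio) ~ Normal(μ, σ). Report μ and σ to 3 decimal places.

μ ≈ 0.445, σ ≈ 0.630

If T ~ Lognormal(μ,σ) then ln T ~ Normal(μ,σ), so the p-quantile of ln T is μ + z_p·σ.
ln(1.02) = 0.0198 and ln(3.08) = 1.125; z_{0.25} = -0.6745, z_{0.86} = 1.08.
σ = (1.125 − 0.0198)/(1.08 − (-0.6745)) = 0.630.
μ = 0.0198 − (-0.6745)·0.630 = 0.445.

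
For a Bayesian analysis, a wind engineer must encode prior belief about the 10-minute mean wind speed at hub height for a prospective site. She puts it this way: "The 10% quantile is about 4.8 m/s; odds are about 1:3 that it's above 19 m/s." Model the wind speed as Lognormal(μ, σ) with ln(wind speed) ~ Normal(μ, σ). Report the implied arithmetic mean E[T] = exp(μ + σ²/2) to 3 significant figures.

E[T] ≈ 15.1 m/s

If T ~ Lognormal(μ,σ) then ln T ~ Normal(μ,σ), so the p-quantile of ln T is μ + z_p·σ.
ln(4.8) = 1.569 and ln(19) = 2.944; z_{0.1} = -1.282, z_{0.75} = 0.6745.
σ = (2.944 − 1.569)/(0.6745 − (-1.282)) = 0.703.
μ = 1.569 − (-1.282)·0.703 = 2.470.
E[T] = exp(μ + σ²/2) = exp(2.470 + 0.2474) = 15.1 m/s.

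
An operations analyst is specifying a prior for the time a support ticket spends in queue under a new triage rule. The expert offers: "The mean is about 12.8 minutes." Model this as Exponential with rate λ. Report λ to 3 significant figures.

λ ≈ 0.0781

Exponential mean = 1/λ, so λ = 1/12.8 = 0.0781.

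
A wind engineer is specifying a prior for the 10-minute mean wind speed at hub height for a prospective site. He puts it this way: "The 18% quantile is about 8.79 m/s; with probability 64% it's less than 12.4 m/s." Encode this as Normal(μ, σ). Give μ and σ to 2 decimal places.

μ = 11.38, σ = 2.83

For Normal(μ,σ), the p-quantile is μ + z_p·σ. Here z_{0.18} = -0.9154, z_{0.64} = 0.3585.
So 8.79 = μ − 0.9154σ and 12.4 = μ + 0.3585σ.
Subtracting: σ = (12.4 − 8.79)/(0.3585 − (-0.9154)) = 2.83.
Then μ = 8.79 − (-0.9154)·2.83 = 11.38.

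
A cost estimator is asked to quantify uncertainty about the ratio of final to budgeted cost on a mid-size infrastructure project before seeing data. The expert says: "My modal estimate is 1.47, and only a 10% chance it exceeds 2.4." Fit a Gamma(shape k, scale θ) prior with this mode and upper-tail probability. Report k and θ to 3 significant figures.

k ≈ 8.84, θ ≈ 0.188

Gamma(k,θ) with k>1 has mode (k−1)θ, so θ = 1.47/(k−1).
Need P(X < 2.4) = 0.9 with θ tied to k this way. Start at k = 2, θ = 1.47: P(X<2.4) ≈ 0.486.
Too low — raise k to concentrate. Iterating converges to k ≈ 8.84.
Then θ = 1.47/(8.84−1) ≈ 0.188.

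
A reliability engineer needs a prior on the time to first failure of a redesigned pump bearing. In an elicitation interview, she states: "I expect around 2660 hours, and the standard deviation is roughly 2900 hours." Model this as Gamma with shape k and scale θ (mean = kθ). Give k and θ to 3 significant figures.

k ≈ 0.841, θ ≈ 3160

For Gamma(k, scale θ): mean = kθ, variance = kθ², so CV = 1/√k.
CV = SD/mean = 2900/2660 = 1.09, hence k = 1/CV² = 0.841.
Then θ = mean/k = 2660/0.841 = 3160.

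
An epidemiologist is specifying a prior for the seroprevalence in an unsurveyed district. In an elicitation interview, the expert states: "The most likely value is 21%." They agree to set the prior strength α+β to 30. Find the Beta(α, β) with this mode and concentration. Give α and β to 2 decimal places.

α = 6.88, β = 23.12

For α,β > 1 the Beta mode is (α−1)/(α+β−2). With α+β = 30, the mode is (α−1)/28.
Set (α−1)/28 = 0.21 → α = 1 + 0.21·28 = 6.88.
β = 30 − α = 23.12.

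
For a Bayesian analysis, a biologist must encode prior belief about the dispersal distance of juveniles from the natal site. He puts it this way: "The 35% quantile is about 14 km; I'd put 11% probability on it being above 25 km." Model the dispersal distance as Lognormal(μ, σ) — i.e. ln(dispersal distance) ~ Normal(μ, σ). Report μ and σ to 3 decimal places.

μ ≈ 2.778, σ ≈ 0.360

If T ~ Lognormal(μ,σ) then ln T ~ Normal(μ,σ), so the p-quantile of ln T is μ + z_p·σ.
ln(14) = 2.639 and ln(25) = 3.219; z_{0.35} = -0.3853, z_{0.89} = 1.227.
σ = (3.219 − 2.639)/(1.227 − (-0.3853)) = 0.360.
μ = 2.639 − (-0.3853)·0.360 = 2.778.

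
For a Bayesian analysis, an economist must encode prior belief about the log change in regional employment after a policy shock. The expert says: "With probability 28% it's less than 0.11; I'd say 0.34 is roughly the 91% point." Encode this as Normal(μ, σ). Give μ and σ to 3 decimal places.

The p-quantile of Normal(μ,σ) is μ + z_p·σ, with z_{0.28} = -0.5828 and z_{0.91} = 1.341.
Eliminate σ: μ = (z₂·x₁ − z₁·x₂)/(z₂ − z₁) = (1.341·0.11 − (-0.5828)·0.34)/1.924 = 0.180.
Then σ = (x₂ − x₁)/(z₂ − z₁) = (0.34 − 0.11)/1.924 = 0.120.

μ = 0.180, σ = 0.120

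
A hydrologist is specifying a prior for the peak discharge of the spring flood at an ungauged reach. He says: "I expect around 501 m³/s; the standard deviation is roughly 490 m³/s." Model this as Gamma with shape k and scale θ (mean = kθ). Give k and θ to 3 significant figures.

For Gamma(k, scale θ): mean = kθ, variance = kθ², so CV = 1/√k.
CV = SD/mean = 490/501 = 0.978, hence k = 1/CV² = 1.05.
Then θ = mean/k = 501/1.05 = 479.

k ≈ 1.05, θ ≈ 479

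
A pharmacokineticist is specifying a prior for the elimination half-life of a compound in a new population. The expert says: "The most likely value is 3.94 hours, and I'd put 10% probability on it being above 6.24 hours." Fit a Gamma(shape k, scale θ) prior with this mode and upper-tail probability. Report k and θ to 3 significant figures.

Gamma(k,θ) with k>1 has mode (k−1)θ, so θ = 3.94/(k−1).
Need P(X < 6.24) = 0.9 with θ tied to k this way. Start at k = 2, θ = 3.94: P(X<6.24) ≈ 0.470.
Too low — raise k to concentrate. Iterating converges to k ≈ 9.87.
Then θ = 3.94/(9.87−1) ≈ 0.444.

k ≈ 9.87, θ ≈ 0.444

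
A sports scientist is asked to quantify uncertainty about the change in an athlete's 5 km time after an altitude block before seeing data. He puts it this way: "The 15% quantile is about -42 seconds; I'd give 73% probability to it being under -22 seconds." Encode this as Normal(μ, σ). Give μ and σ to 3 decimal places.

μ = -29.431, σ = 12.127

The p-quantile of Normal(μ,σ) is μ + z_p·σ, with z_{0.15} = -1.036 and z_{0.73} = 0.6128.
Eliminate σ: μ = (z₂·x₁ − z₁·x₂)/(z₂ − z₁) = (0.6128·-42 − (-1.036)·-22)/1.649 = -29.431.
Then σ = (x₂ − x₁)/(z₂ − z₁) = (-22 − -42)/1.649 = 12.127.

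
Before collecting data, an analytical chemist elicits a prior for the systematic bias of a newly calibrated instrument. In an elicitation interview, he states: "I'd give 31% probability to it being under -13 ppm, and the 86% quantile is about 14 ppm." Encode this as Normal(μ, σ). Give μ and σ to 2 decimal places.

The p-quantile of Normal(μ,σ) is μ + z_p·σ, with z_{0.31} = -0.4959 and z_{0.86} = 1.08.
Eliminate σ: μ = (z₂·x₁ − z₁·x₂)/(z₂ − z₁) = (1.08·-13 − (-0.4959)·14)/1.576 = -4.51.
Then σ = (x₂ − x₁)/(z₂ − z₁) = (14 − -13)/1.576 = 17.13.

μ = -4.51, σ = 17.13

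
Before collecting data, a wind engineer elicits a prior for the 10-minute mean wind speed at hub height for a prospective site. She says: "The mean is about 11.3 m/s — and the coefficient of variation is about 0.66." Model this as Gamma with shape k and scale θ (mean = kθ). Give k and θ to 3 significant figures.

For Gamma(k, scale θ): mean = kθ, variance = kθ², so CV = 1/√k.
CV = 0.66, hence k = 1/CV² = 2.3.
Then θ = mean/k = 11.3/2.3 = 4.92.

k ≈ 2.3, θ ≈ 4.92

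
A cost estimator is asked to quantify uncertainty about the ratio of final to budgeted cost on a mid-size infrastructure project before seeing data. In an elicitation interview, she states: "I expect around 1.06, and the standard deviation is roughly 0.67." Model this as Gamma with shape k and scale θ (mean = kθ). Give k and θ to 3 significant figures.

k ≈ 2.5, θ ≈ 0.423

For Gamma(k, scale θ): mean = kθ, variance = kθ², so CV = 1/√k.
CV = SD/mean = 0.67/1.06 = 0.6321, hence k = 1/CV² = 2.5.
Then θ = mean/k = 1.06/2.5 = 0.423.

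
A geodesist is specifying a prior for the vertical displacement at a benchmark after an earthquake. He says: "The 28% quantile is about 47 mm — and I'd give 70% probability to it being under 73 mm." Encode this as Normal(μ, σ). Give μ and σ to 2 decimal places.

The p-quantile of Normal(μ,σ) is μ + z_p·σ, with z_{0.28} = -0.5828 and z_{0.7} = 0.5244.
Eliminate σ: μ = (z₂·x₁ − z₁·x₂)/(z₂ − z₁) = (0.5244·47 − (-0.5828)·73)/1.107 = 60.69.
Then σ = (x₂ − x₁)/(z₂ − z₁) = (73 − 47)/1.107 = 23.48.

μ = 60.69, σ = 23.48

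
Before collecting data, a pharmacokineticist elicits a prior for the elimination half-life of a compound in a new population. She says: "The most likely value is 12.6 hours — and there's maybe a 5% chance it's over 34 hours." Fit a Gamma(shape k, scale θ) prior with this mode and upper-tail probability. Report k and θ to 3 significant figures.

k ≈ 3.73, θ ≈ 4.62

Gamma(k,θ) with k>1 has mode (k−1)θ, so θ = 12.6/(k−1).
Need P(X < 34) = 0.95 with θ tied to k this way. Start at k = 2, θ = 12.6: P(X<34) ≈ 0.751.
Too low — raise k to concentrate. Iterating converges to k ≈ 3.73.
Then θ = 12.6/(3.73−1) ≈ 4.62.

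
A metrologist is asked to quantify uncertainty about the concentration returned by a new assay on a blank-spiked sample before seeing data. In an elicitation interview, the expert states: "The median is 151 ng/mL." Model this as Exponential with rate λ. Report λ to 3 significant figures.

λ ≈ 0.00459

Exponential median = ln 2 / λ, so λ = ln 2 / 151.0 = 0.00459.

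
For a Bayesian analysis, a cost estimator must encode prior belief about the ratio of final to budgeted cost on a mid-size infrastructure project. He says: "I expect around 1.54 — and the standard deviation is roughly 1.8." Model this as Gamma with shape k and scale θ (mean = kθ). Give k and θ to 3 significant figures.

For Gamma(k, scale θ): mean = kθ, variance = kθ², so CV = 1/√k.
CV = SD/mean = 1.8/1.54 = 1.169, hence k = 1/CV² = 0.732.
Then θ = mean/k = 1.54/0.732 = 2.1.

k ≈ 0.732, θ ≈ 2.1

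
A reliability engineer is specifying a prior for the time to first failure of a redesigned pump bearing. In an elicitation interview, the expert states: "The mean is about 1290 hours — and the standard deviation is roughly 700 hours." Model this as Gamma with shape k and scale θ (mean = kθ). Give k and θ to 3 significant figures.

For Gamma(k, scale θ): mean = kθ, variance = kθ², so CV = 1/√k.
CV = SD/mean = 700/1290 = 0.5426, hence k = 1/CV² = 3.4.
Then θ = mean/k = 1290/3.4 = 380.

k ≈ 3.4, θ ≈ 380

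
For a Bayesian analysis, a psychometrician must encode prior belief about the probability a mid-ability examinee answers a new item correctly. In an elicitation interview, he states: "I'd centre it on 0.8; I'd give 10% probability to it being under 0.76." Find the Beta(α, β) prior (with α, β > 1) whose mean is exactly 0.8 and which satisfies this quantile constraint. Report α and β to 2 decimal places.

α ≈ 135.75, β ≈ 33.94

With mean 0.8 fixed, write α = 0.8s, β = 0.2s where s = α+β.
Need P(θ < 0.76) = 0.1 under Beta(0.8s, 0.2s). Normal approximation: (q−m)/√(m(1−m)/s) ≈ z_{0.1} = -1.28, so s ≈ 0.8·0.2·(-1.28)²/(0.76−0.8)² = 164.2.
At s = 164.2: P(θ<0.76) ≈ 0.103. Adjusting to match 0.1 gives s ≈ 169.69.
So α = 0.8·169.69 ≈ 135.75, β = 0.2·169.69 ≈ 33.94.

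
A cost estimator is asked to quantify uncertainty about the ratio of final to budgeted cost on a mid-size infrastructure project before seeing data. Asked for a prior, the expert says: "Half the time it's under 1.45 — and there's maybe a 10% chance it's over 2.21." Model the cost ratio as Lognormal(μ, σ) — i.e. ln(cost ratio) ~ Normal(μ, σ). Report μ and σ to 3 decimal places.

μ ≈ 0.372, σ ≈ 0.329

If T ~ Lognormal(μ,σ) then ln T ~ Normal(μ,σ), so the p-quantile of ln T is μ + z_p·σ.
ln(1.45) = 0.3716 and ln(2.21) = 0.793; z_{0.5} = 0, z_{0.9} = 1.282.
σ = (0.793 − 0.3716)/(1.282 − (0)) = 0.329.
μ = 0.3716 − (0)·0.329 = 0.372.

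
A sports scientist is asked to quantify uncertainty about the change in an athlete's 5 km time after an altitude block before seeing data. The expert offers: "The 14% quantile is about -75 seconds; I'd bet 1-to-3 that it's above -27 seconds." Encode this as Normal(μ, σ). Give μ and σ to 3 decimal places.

For Normal(μ,σ), the p-quantile is μ + z_p·σ. Here z_{0.14} = -1.08, z_{0.75} = 0.6745.
So -75 = μ − 1.08σ and -27 = μ + 0.6745σ.
Subtracting: σ = (-27 − -75)/(0.6745 − (-1.08)) = 27.353.
Then μ = -75 − (-1.08)·27.353 = -45.450.

μ = -45.450, σ = 27.353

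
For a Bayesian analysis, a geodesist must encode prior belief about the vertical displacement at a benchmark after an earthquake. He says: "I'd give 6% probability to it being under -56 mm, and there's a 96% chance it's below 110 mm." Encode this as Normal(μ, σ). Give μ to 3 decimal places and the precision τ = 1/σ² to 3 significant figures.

The p-quantile of Normal(μ,σ) is μ + z_p·σ, with z_{0.06} = -1.555 and z_{0.96} = 1.751.
Eliminate σ: μ = (z₂·x₁ − z₁·x₂)/(z₂ − z₁) = (1.751·-56 − (-1.555)·110)/3.305 = 22.081.
Then σ = (x₂ − x₁)/(z₂ − z₁) = (110 − -56)/3.305 = 50.220.
Precision τ = 1/σ² = 1/50.22² = 0.000397.

μ = 22.081, τ = 0.000397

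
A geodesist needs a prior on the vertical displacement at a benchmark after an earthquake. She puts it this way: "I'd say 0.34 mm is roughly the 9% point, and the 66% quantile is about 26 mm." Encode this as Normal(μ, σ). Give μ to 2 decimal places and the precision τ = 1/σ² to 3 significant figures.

The p-quantile of Normal(μ,σ) is μ + z_p·σ, with z_{0.09} = -1.341 and z_{0.66} = 0.4125.
Eliminate σ: μ = (z₂·x₁ − z₁·x₂)/(z₂ − z₁) = (0.4125·0.34 − (-1.341)·26)/1.753 = 19.96.
Then σ = (x₂ − x₁)/(z₂ − z₁) = (26 − 0.34)/1.753 = 14.64.
Precision τ = 1/σ² = 1/14.64² = 0.00467.

μ = 19.96, τ = 0.00467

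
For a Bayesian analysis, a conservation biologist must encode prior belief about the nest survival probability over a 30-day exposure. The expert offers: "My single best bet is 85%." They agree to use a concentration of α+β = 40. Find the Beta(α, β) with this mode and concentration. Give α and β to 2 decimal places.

α = 33.30, β = 6.70

For α,β > 1 the Beta mode is (α−1)/(α+β−2). With α+β = 40, the mode is (α−1)/38.
Set (α−1)/38 = 0.85 → α = 1 + 0.85·38 = 33.30.
β = 40 − α = 6.70.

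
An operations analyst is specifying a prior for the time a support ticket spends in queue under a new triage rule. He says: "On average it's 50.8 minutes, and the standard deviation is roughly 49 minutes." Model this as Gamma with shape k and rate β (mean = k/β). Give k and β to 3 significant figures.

For Gamma(k, rate β): mean = k/β, variance = k/β², so CV = 1/√k.
CV = SD/mean = 49/50.8 = 0.9646, hence k = 1/CV² = 1.07.
Then β = k/mean = 1.07/50.8 = 0.0212.

k ≈ 1.07, β ≈ 0.0212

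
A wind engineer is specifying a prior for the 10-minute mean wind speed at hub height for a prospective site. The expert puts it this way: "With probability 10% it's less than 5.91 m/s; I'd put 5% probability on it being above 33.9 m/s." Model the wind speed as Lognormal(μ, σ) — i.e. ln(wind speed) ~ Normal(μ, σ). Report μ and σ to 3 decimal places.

If T ~ Lognormal(μ,σ) then ln T ~ Normal(μ,σ), so the p-quantile of ln T is μ + z_p·σ.
ln(5.91) = 1.777 and ln(33.9) = 3.523; z_{0.1} = -1.282, z_{0.95} = 1.645.
σ = (3.523 − 1.777)/(1.645 − (-1.282)) = 0.597.
μ = 1.777 − (-1.282)·0.597 = 2.542.

μ ≈ 2.542, σ ≈ 0.597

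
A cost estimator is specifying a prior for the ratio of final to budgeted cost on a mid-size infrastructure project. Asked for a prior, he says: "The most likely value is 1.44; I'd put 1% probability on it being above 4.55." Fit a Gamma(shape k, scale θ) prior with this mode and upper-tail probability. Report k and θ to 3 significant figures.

k ≈ 4.36, θ ≈ 0.429

Gamma(k,θ) with k>1 has mode (k−1)θ, so θ = 1.44/(k−1).
Need P(X < 4.55) = 0.99 with θ tied to k this way. Start at k = 2, θ = 1.44: P(X<4.55) ≈ 0.823.
Too low — raise k to concentrate. Iterating converges to k ≈ 4.36.
Then θ = 1.44/(4.36−1) ≈ 0.429.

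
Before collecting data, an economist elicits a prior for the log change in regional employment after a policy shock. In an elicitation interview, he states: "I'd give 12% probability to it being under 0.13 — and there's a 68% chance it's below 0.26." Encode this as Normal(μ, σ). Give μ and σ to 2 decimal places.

μ = 0.22, σ = 0.08

For Normal(μ,σ), the p-quantile is μ + z_p·σ. Here z_{0.12} = -1.175, z_{0.68} = 0.4677.
So 0.13 = μ − 1.175σ and 0.26 = μ + 0.4677σ.
Subtracting: σ = (0.26 − 0.13)/(0.4677 − (-1.175)) = 0.08.
Then μ = 0.13 − (-1.175)·0.08 = 0.22.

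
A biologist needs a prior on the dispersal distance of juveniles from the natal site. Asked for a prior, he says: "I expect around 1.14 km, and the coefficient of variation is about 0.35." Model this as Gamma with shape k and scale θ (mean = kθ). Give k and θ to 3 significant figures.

For Gamma(k, scale θ): mean = kθ, variance = kθ², so CV = 1/√k.
CV = 0.35, hence k = 1/CV² = 8.16.
Then θ = mean/k = 1.14/8.16 = 0.14.

k ≈ 8.16, θ ≈ 0.14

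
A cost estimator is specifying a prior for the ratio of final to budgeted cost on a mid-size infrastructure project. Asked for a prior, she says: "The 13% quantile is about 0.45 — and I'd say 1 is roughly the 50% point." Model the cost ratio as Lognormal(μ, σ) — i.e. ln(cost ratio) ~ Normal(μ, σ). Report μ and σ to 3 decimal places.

μ ≈ 0.000, σ ≈ 0.709

If T ~ Lognormal(μ,σ) then ln T ~ Normal(μ,σ), so the p-quantile of ln T is μ + z_p·σ.
ln(0.45) = -0.7985 and ln(1) = 0; z_{0.13} = -1.126, z_{0.5} = 0.
σ = (0 − -0.7985)/(0 − (-1.126)) = 0.709.
μ = -0.7985 − (-1.126)·0.709 = 0.000.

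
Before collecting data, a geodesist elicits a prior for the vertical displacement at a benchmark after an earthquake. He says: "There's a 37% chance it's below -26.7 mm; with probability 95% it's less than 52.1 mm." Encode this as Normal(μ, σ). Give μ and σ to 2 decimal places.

The p-quantile of Normal(μ,σ) is μ + z_p·σ, with z_{0.37} = -0.3319 and z_{0.95} = 1.645.
Eliminate σ: μ = (z₂·x₁ − z₁·x₂)/(z₂ − z₁) = (1.645·-26.7 − (-0.3319)·52.1)/1.977 = -13.47.
Then σ = (x₂ − x₁)/(z₂ − z₁) = (52.1 − -26.7)/1.977 = 39.86.

μ = -13.47, σ = 39.86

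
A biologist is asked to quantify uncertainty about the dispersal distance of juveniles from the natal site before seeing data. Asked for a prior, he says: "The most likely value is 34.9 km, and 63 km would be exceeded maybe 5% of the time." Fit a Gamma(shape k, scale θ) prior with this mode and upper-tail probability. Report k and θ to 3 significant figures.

k ≈ 8.99, θ ≈ 4.37

Gamma(k,θ) with k>1 has mode (k−1)θ, so θ = 34.9/(k−1).
Need P(X < 63) = 0.95 with θ tied to k this way. Start at k = 2, θ = 34.9: P(X<63) ≈ 0.539.
Too low — raise k to concentrate. Iterating converges to k ≈ 8.99.
Then θ = 34.9/(8.99−1) ≈ 4.37.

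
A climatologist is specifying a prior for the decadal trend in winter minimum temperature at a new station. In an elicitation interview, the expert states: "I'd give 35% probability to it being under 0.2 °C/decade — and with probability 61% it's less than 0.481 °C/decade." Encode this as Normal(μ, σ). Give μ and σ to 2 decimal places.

μ = 0.36, σ = 0.42

The p-quantile of Normal(μ,σ) is μ + z_p·σ, with z_{0.35} = -0.3853 and z_{0.61} = 0.2793.
Eliminate σ: μ = (z₂·x₁ − z₁·x₂)/(z₂ − z₁) = (0.2793·0.2 − (-0.3853)·0.481)/0.6646 = 0.36.
Then σ = (x₂ − x₁)/(z₂ − z₁) = (0.481 − 0.2)/0.6646 = 0.42.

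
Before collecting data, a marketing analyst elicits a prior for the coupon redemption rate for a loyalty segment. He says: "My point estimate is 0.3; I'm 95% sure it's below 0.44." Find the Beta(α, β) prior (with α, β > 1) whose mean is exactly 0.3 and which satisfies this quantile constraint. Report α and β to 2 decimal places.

With mean 0.3 fixed, write α = 0.3s, β = 0.7s where s = α+β.
Need P(θ < 0.44) = 0.95 under Beta(0.3s, 0.7s). Normal approximation: (q−m)/√(m(1−m)/s) ≈ z_{0.95} = 1.64, so s ≈ 0.3·0.7·(1.64)²/(0.44−0.3)² = 29.0.
At s = 29.0: P(θ<0.44) ≈ 0.944. Adjusting to match 0.95 gives s ≈ 31.24.
So α = 0.3·31.24 ≈ 9.37, β = 0.7·31.24 ≈ 21.87.

α ≈ 9.37, β ≈ 21.87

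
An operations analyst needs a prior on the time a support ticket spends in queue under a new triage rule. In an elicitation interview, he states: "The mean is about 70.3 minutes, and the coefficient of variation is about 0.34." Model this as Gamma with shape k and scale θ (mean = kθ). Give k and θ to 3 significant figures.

For Gamma(k, scale θ): mean = kθ, variance = kθ², so CV = 1/√k.
CV = 0.34, hence k = 1/CV² = 8.65.
Then θ = mean/k = 70.3/8.65 = 8.13.

k ≈ 8.65, θ ≈ 8.13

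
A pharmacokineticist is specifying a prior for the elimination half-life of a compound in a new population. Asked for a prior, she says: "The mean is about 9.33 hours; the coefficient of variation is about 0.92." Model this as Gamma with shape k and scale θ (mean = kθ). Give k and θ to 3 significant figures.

k ≈ 1.18, θ ≈ 7.9

For Gamma(k, scale θ): mean = kθ, variance = kθ², so CV = 1/√k.
CV = 0.92, hence k = 1/CV² = 1.18.
Then θ = mean/k = 9.33/1.18 = 7.9.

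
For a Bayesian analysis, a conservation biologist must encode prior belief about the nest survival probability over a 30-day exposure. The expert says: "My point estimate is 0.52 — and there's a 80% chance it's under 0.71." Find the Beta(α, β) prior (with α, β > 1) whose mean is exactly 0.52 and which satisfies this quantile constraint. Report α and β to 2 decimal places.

With mean 0.52 fixed, write α = 0.52s, β = 0.48s where s = α+β.
Need P(θ < 0.71) = 0.8 under Beta(0.52s, 0.48s). Normal approximation: (q−m)/√(m(1−m)/s) ≈ z_{0.8} = 0.842, so s ≈ 0.52·0.48·(0.842)²/(0.71−0.52)² = 4.9.
At s = 4.9: P(θ<0.71) ≈ 0.797. Adjusting to match 0.8 gives s ≈ 5.03.
So α = 0.52·5.03 ≈ 2.61, β = 0.48·5.03 ≈ 2.41.

α ≈ 2.61, β ≈ 2.41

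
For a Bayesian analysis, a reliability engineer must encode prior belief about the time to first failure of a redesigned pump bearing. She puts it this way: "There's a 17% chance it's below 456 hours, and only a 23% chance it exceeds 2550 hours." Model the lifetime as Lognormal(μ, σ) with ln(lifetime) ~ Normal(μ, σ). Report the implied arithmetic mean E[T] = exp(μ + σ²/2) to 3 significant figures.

If T ~ Lognormal(μ,σ) then ln T ~ Normal(μ,σ), so the p-quantile of ln T is μ + z_p·σ.
ln(456) = 6.122 and ln(2550) = 7.844; z_{0.17} = -0.9542, z_{0.77} = 0.7388.
σ = (7.844 − 6.122)/(0.7388 − (-0.9542)) = 1.017.
μ = 6.122 − (-0.9542)·1.017 = 7.093.
E[T] = exp(μ + σ²/2) = exp(7.093 + 0.5169) = 2020 hours.

E[T] ≈ 2020 hours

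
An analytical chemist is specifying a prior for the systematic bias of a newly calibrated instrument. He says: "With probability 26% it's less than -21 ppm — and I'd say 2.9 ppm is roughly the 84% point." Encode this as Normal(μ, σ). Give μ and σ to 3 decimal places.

The p-quantile of Normal(μ,σ) is μ + z_p·σ, with z_{0.26} = -0.6433 and z_{0.84} = 0.9945.
Eliminate σ: μ = (z₂·x₁ − z₁·x₂)/(z₂ − z₁) = (0.9945·-21 − (-0.6433)·2.9)/1.638 = -11.612.
Then σ = (x₂ − x₁)/(z₂ − z₁) = (2.9 − -21)/1.638 = 14.593.

μ = -11.612, σ = 14.593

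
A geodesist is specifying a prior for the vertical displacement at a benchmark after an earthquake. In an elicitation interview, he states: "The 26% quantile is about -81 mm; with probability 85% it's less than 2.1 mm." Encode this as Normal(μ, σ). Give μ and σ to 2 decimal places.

μ = -49.17, σ = 49.47

For Normal(μ,σ), the p-quantile is μ + z_p·σ. Here z_{0.26} = -0.6433, z_{0.85} = 1.036.
So -81 = μ − 0.6433σ and 2.1 = μ + 1.036σ.
Subtracting: σ = (2.1 − -81)/(1.036 − (-0.6433)) = 49.47.
Then μ = -81 − (-0.6433)·49.47 = -49.17.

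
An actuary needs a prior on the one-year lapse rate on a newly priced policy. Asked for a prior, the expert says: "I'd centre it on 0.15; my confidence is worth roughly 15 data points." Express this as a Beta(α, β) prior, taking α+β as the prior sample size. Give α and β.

Under the effective-sample-size interpretation, Beta(α, β) has prior mean α/(α+β) and prior sample size α+β.
So α+β = 15 and α/(α+β) = 0.15, giving α = 0.15·15 = 2.25 and β = 15 − 2.25 = 12.75.

α = 2.25, β = 12.75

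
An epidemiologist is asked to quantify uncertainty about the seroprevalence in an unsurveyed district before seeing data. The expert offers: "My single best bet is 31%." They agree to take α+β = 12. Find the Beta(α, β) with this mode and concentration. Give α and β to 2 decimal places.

α = 4.10, β = 7.90

For α,β > 1 the Beta mode is (α−1)/(α+β−2). With α+β = 12, the mode is (α−1)/10.
Set (α−1)/10 = 0.31 → α = 1 + 0.31·10 = 4.10.
β = 12 − α = 7.90.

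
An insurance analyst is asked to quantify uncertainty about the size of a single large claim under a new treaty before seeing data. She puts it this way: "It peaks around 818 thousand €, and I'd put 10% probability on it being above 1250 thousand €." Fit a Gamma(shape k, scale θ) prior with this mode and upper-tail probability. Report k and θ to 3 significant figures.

k ≈ 11.4, θ ≈ 78.8

Gamma(k,θ) with k>1 has mode (k−1)θ, so θ = 818/(k−1).
Need P(X < 1250) = 0.9 with θ tied to k this way. Start at k = 2, θ = 818: P(X<1250) ≈ 0.452.
Too low — raise k to concentrate. Iterating converges to k ≈ 11.4.
Then θ = 818/(11.4−1) ≈ 78.8.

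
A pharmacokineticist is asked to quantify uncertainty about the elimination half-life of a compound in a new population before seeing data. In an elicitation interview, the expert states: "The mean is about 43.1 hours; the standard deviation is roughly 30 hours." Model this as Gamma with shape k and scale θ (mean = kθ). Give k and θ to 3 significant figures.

For Gamma(k, scale θ): mean = kθ, variance = kθ², so CV = 1/√k.
CV = SD/mean = 30/43.1 = 0.6961, hence k = 1/CV² = 2.06.
Then θ = mean/k = 43.1/2.06 = 20.9.

k ≈ 2.06, θ ≈ 20.9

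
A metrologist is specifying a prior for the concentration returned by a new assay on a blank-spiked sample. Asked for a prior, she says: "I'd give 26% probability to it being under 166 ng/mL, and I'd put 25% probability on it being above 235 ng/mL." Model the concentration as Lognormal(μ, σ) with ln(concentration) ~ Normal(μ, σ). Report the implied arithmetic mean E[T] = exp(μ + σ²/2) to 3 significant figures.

If T ~ Lognormal(μ,σ) then ln T ~ Normal(μ,σ), so the p-quantile of ln T is μ + z_p·σ.
ln(166) = 5.112 and ln(235) = 5.46; z_{0.26} = -0.6433, z_{0.75} = 0.6745.
σ = (5.46 − 5.112)/(0.6745 − (-0.6433)) = 0.264.
μ = 5.112 − (-0.6433)·0.264 = 5.282.
E[T] = exp(μ + σ²/2) = exp(5.282 + 0.0348) = 204 ng/mL.

E[T] ≈ 204 ng/mL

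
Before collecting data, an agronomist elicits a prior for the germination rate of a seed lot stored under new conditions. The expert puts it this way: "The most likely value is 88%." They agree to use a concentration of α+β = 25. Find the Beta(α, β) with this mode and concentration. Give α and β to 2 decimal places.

α = 21.24, β = 3.76

For α,β > 1 the Beta mode is (α−1)/(α+β−2). With α+β = 25, the mode is (α−1)/23.
Set (α−1)/23 = 0.88 → α = 1 + 0.88·23 = 21.24.
β = 25 − α = 3.76.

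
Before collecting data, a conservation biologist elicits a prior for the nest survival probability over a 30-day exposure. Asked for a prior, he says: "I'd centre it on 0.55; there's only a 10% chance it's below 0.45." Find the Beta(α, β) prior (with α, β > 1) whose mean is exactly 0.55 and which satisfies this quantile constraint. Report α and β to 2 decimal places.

α ≈ 22.41, β ≈ 18.34

With mean 0.55 fixed, write α = 0.55s, β = 0.45s where s = α+β.
Need P(θ < 0.45) = 0.1 under Beta(0.55s, 0.45s). Normal approximation: (q−m)/√(m(1−m)/s) ≈ z_{0.1} = -1.28, so s ≈ 0.55·0.45·(-1.28)²/(0.45−0.55)² = 40.6.
At s = 40.6: P(θ<0.45) ≈ 0.100. Adjusting to match 0.1 gives s ≈ 40.75.
So α = 0.55·40.75 ≈ 22.41, β = 0.45·40.75 ≈ 18.34.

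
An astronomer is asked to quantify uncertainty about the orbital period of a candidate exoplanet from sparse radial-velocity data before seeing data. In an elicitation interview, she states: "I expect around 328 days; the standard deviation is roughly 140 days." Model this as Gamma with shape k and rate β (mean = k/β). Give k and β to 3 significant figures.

For Gamma(k, rate β): mean = k/β, variance = k/β², so CV = 1/√k.
CV = SD/mean = 140/328 = 0.4268, hence k = 1/CV² = 5.49.
Then β = k/mean = 5.49/328 = 0.0167.

k ≈ 5.49, β ≈ 0.0167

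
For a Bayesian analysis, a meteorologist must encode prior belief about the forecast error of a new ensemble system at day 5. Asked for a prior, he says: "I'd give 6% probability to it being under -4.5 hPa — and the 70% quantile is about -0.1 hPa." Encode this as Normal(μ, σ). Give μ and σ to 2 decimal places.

The p-quantile of Normal(μ,σ) is μ + z_p·σ, with z_{0.06} = -1.555 and z_{0.7} = 0.5244.
Eliminate σ: μ = (z₂·x₁ − z₁·x₂)/(z₂ − z₁) = (0.5244·-4.5 − (-1.555)·-0.1)/2.079 = -1.21.
Then σ = (x₂ − x₁)/(z₂ − z₁) = (-0.1 − -4.5)/2.079 = 2.12.

μ = -1.21, σ = 2.12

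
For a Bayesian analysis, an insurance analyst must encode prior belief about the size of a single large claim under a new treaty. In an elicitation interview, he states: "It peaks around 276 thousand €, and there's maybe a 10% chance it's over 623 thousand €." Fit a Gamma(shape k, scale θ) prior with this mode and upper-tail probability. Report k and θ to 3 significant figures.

k ≈ 3.9, θ ≈ 95.1

Gamma(k,θ) with k>1 has mode (k−1)θ, so θ = 276/(k−1).
Need P(X < 623) = 0.9 with θ tied to k this way. Start at k = 2, θ = 276: P(X<623) ≈ 0.659.
Too low — raise k to concentrate. Iterating converges to k ≈ 3.9.
Then θ = 276/(3.9−1) ≈ 95.1.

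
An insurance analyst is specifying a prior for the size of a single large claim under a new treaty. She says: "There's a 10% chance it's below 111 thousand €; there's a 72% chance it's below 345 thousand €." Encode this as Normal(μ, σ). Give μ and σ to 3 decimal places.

μ = 271.848, σ = 125.510

For Normal(μ,σ), the p-quantile is μ + z_p·σ. Here z_{0.1} = -1.282, z_{0.72} = 0.5828.
So 111 = μ − 1.282σ and 345 = μ + 0.5828σ.
Subtracting: σ = (345 − 111)/(0.5828 − (-1.282)) = 125.510.
Then μ = 111 − (-1.282)·125.510 = 271.848.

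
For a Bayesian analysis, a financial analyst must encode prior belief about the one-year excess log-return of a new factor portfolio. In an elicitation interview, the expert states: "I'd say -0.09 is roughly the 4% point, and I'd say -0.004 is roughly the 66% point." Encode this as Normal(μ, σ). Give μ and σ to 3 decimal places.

μ = -0.020, σ = 0.040

For Normal(μ,σ), the p-quantile is μ + z_p·σ. Here z_{0.04} = -1.751, z_{0.66} = 0.4125.
So -0.09 = μ − 1.751σ and -0.004 = μ + 0.4125σ.
Subtracting: σ = (-0.004 − -0.09)/(0.4125 − (-1.751)) = 0.040.
Then μ = -0.09 − (-1.751)·0.040 = -0.020.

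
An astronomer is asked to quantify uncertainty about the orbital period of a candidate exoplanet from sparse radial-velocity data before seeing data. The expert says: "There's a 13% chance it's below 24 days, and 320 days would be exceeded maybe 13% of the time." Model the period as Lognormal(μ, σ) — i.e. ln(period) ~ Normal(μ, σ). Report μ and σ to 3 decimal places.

If T ~ Lognormal(μ,σ) then ln T ~ Normal(μ,σ), so the p-quantile of ln T is μ + z_p·σ.
ln(24) = 3.178 and ln(320) = 5.768; z_{0.13} = -1.126, z_{0.87} = 1.126.
σ = (5.768 − 3.178)/(1.126 − (-1.126)) = 1.150.
μ = 3.178 − (-1.126)·1.150 = 4.473.

μ ≈ 4.473, σ ≈ 1.150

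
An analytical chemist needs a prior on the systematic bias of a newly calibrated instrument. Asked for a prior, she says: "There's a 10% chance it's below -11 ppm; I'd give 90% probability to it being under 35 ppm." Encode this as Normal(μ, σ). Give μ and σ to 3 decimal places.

μ = 12.000, σ = 17.947

For Normal(μ,σ), the p-quantile is μ + z_p·σ. Here z_{0.1} = -1.282, z_{0.9} = 1.282.
So -11 = μ − 1.282σ and 35 = μ + 1.282σ.
Subtracting: σ = (35 − -11)/(1.282 − (-1.282)) = 17.947.
Then μ = -11 − (-1.282)·17.947 = 12.000.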